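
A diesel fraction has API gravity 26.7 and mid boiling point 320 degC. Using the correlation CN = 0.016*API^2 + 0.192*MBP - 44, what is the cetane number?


CN = 0.016 * 26.7^2 + 0.192 * 320 - 44
CN = 11.40624 + 61.44 - 44 = 28.84624

28.84624


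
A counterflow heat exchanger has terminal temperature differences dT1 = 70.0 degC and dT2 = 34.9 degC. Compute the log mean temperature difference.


LMTD = (dT1 - dT2) / ln(dT1/dT2)
= (70.0 - 34.9) / ln(70.0 / 34.9) = 35.1 / 0.696008 = 50.43

50.43 degC


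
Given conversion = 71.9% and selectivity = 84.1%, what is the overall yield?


Overall yield = conversion (%) * selectivity (%) / 100
Conversion = 71.9%, Selectivity = 84.1%
Y = 71.9 * 84.1 / 100
= 60.4679 %

60.4679 %


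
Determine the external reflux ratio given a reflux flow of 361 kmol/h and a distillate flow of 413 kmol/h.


Reflux ratio definition: R = L / D (liquid returned / distillate withdrawn)
L = 361 kmol/h, D = 413 kmol/h
R = 361 / 413 = 0.8741

0.8741


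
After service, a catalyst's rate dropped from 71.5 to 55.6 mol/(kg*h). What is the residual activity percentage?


Activity (%) = (rate_used / rate_fresh) * 100
rate_used = 55.6, rate_fresh = 71.5
= (55.6 / 71.5) * 100
= 0.7776 * 100 = 77.76

77.76 %


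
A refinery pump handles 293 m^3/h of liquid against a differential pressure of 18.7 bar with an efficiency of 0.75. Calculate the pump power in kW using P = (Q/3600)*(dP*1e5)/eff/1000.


Q = 293 / 3600 = 0.0813889 m^3/s
P = 0.0813889 * (18.7 * 1e5) / 0.75 / 1000 = 202.9

202.9 kW


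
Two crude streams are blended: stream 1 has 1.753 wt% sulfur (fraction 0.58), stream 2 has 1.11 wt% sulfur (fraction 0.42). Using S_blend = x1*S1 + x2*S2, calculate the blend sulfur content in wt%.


Linear sulfur blending: S_blend = x1*S1 + x2*S2
Contribution 1: 0.58 * 1.753 = 1.01674 wt%
Contribution 2: 0.42 * 1.11 = 0.4662 wt%
S_blend = 1.01674 + 0.4662 = 1.48294

1.48294 wt%


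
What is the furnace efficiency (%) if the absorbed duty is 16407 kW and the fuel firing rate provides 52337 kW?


Furnace efficiency = Q_absorbed / Q_fuel * 100
= 16407 / 52337 * 100 = 31.35

31.35 %


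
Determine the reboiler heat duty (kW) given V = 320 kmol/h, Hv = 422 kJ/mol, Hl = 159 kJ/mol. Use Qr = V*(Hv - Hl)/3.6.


Qr = 320 * (422 - 159) / 3.6 = 320 * 263 / 3.6 = 23380

23380 kW


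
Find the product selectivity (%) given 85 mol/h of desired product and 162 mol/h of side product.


Selectivity = desired / (desired + undesired) * 100
Total products = 85 + 162 = 247 mol/h
S = 85 / 247 * 100
= 0.3441 * 100
= 34.41 %

34.41 %


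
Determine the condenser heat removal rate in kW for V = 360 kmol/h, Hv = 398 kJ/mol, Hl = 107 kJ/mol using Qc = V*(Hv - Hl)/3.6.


Qc = 360 * (398 - 107) / 3.6 = 360 * 291 / 3.6 = 29100

29100 kW


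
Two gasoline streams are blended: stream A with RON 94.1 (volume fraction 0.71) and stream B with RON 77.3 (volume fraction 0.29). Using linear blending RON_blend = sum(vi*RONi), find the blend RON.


Linear blending: RON_blend = sum(vi * RONi)
Contribution 1: 0.71 * 94.1 = 66.811
Contribution 2: 0.29 * 77.3 = 22.417
RON_blend = 66.811 + 22.417 = 89.228

89.228


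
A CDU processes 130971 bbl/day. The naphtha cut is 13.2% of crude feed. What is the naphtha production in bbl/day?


Crude throughput = 130971 bbl/day
Fraction yield = 13.2%
yield = throughput * fraction / 100
yield = 130971 * 13.2 / 100 = 17288.172

17288.172 bbl/day


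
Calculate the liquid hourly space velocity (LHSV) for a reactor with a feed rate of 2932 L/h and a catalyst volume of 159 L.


LHSV = volumetric feed rate / catalyst volume
= 2932 L/h / 159 L
= 18.44 h^-1

18.44 h^-1


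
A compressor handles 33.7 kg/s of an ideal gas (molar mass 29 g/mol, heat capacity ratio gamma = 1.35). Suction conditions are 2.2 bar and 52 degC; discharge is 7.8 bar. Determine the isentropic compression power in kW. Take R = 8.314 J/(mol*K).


Isentropic work: W = m*(gamma/(gamma-1))*(R*T1/MW)*((P2/P1)^((gamma-1)/gamma) - 1)
T1 = 52 + 273.15 = 325.15 K
Pressure ratio = 7.8 / 2.2 = 3.54545
Exponent = (1.35 - 1)/1.35 = 0.259259
(P2/P1)^exp - 1 = 3.54545^0.259259 - 1 = 0.388376
W = 33.7 * 1.35 / 0.35 * 8.314 * 325.15 / 29 * 0.388376 = 4706

4706 kW


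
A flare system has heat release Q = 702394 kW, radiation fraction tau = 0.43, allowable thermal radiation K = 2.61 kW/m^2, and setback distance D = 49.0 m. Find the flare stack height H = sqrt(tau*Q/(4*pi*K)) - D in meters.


tau*Q/(4*pi*K) = 0.43 * 702394 / (4 * pi * 2.61) = 9208.71
sqrt(9208.71) = 95.962
H = 95.962 - 49.0 = 46.96

46.96 m


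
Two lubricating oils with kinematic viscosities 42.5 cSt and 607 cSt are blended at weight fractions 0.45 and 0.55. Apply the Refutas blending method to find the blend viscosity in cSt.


Refutas method: VBN_i = 14.534*ln(ln(visc_i + 0.8)) + 10.975, blended linearly by mass fraction; since VBN is linear in VBI_i = ln(ln(visc_i + 0.8)) and the fractions sum to 1, blend VBI directly: visc = exp(exp(VBI_blend)) - 0.8
VBI_1 = ln(ln(42.5 + 0.8)) = 1.32658
VBI_2 = ln(ln(607 + 0.8)) = 1.85784
VBI_blend = 0.45 * 1.32658 + 0.55 * 1.85784 = 1.61877
visc_blend = exp(exp(1.61877)) - 0.8 = 154.7

154.7 cSt


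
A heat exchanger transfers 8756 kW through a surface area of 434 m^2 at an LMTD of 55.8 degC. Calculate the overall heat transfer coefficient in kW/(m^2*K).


From Q = U*A*LMTD, U = Q / (A * LMTD)
U = 8756 / (434 * 55.8) = 8756 / 24217.2 = 0.3616

0.3616 kW/(m^2*K)


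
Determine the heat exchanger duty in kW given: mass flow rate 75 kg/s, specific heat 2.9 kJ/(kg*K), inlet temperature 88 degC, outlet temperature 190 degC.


Q = m_dot * cp * delta_T
delta_T = 190 - 88 = 102 K
Q = 75 * 2.9 * 102
= 217.5 * 102
= 22185 kW

22185 kW


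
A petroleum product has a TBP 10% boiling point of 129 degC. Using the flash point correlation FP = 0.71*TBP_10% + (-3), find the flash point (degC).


FP = 0.71 * 129 + (-3) = 88.59

88.59 degC


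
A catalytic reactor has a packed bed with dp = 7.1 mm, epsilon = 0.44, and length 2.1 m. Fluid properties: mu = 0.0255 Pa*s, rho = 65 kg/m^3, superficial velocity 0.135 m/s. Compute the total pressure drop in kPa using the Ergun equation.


dp = 7.1 mm = 0.0071 m
Viscous term = 150*0.0255*0.135*(1-0.44)^2 / (0.0071^2*0.44^3) = 37710.9
Inertial term = 1.75*65*0.135^2*(1-0.44) / (0.0071*0.44^3) = 1919.51
dP/L = 37710.9 + 1919.51 = 39630.4 Pa/m
dP = 39630.4 * 2.1 / 1000 = 83.22 kPa

83.22 kPa


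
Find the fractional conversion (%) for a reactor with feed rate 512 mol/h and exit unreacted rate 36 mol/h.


X = (F_in - F_out) / F_in * 100
Moles reacted = 512 - 36 = 476
X = 476 / 512 * 100
= 0.9297 * 100
= 92.97 %

92.97 %


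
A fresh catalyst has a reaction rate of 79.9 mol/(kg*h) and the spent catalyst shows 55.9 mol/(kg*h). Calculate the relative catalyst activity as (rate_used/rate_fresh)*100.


Activity (%) = (rate_used / rate_fresh) * 100
rate_used = 55.9, rate_fresh = 79.9
= (55.9 / 79.9) * 100
= 0.6996 * 100 = 69.96

69.96 %


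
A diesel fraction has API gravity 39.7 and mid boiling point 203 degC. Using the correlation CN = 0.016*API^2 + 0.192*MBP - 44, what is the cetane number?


CN = 0.016 * 39.7^2 + 0.192 * 203 - 44
CN = 25.21744 + 38.976 - 44 = 20.19344

20.19344


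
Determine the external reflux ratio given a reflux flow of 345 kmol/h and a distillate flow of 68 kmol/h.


Reflux ratio definition: R = L / D (liquid returned / distillate withdrawn)
L = 345 kmol/h, D = 68 kmol/h
R = 345 / 68 = 5.074

5.074


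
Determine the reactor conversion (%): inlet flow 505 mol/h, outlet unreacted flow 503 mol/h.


X = (F_in - F_out) / F_in * 100
Moles reacted = 505 - 503 = 2
X = 2 / 505 * 100
= 0.003960 * 100
= 0.3960 %

0.3960 %


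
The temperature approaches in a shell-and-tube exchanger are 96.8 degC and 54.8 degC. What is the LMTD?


LMTD = (dT1 - dT2) / ln(dT1/dT2)
= (96.8 - 54.8) / ln(96.8 / 54.8) = 42 / 0.568957 = 73.82

73.82 degC


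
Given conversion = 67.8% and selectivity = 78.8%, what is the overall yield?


Overall yield = conversion (%) * selectivity (%) / 100
Conversion = 67.8%, Selectivity = 78.8%
Y = 67.8 * 78.8 / 100
= 53.4264 %

53.4264 %


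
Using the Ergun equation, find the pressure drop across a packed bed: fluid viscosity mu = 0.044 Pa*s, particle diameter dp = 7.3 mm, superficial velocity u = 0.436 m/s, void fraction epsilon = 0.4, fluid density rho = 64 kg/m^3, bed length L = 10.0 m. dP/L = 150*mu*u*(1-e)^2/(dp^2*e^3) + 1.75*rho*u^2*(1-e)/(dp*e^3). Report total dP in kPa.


dp = 7.3 mm = 0.0073 m
Viscous term = 150*0.044*0.436*(1-0.4)^2 / (0.0073^2*0.4^3) = 303744
Inertial term = 1.75*64*0.436^2*(1-0.4) / (0.0073*0.4^3) = 27342.6
dP/L = 303744 + 27342.6 = 331087 Pa/m
dP = 331087 * 10.0 / 1000 = 3311 kPa

3311 kPa


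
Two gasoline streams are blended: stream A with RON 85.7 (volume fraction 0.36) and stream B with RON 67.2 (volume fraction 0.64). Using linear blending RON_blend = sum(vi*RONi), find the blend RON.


Linear blending: RON_blend = sum(vi * RONi)
Contribution 1: 0.36 * 85.7 = 30.852
Contribution 2: 0.64 * 67.2 = 43.008
RON_blend = 30.852 + 43.008 = 73.86

73.86


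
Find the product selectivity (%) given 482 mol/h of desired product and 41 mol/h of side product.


Selectivity = desired / (desired + undesired) * 100
Total products = 482 + 41 = 523 mol/h
S = 482 / 523 * 100
= 0.9216 * 100
= 92.16 %

92.16 %


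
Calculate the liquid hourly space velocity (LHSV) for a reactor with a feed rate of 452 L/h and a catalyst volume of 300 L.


LHSV = volumetric feed rate / catalyst volume
= 452 L/h / 300 L
= 1.507 h^-1

1.507 h^-1


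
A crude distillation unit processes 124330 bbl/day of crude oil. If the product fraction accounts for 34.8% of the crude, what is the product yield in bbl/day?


Crude throughput = 124330 bbl/day
Fraction yield = 34.8%
yield = throughput * fraction / 100
yield = 124330 * 34.8 / 100 = 43266.84

43266.84 bbl/day


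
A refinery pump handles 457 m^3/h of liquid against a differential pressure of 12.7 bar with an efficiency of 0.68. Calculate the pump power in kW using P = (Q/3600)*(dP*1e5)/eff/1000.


Q = 457 / 3600 = 0.126944 m^3/s
P = 0.126944 * (12.7 * 1e5) / 0.68 / 1000 = 237.1

237.1 kW


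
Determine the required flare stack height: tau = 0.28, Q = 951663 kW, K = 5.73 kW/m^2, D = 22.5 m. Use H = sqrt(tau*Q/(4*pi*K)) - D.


tau*Q/(4*pi*K) = 0.28 * 951663 / (4 * pi * 5.73) = 3700.64
sqrt(3700.64) = 60.8329
H = 60.8329 - 22.5 = 38.33

38.33 m


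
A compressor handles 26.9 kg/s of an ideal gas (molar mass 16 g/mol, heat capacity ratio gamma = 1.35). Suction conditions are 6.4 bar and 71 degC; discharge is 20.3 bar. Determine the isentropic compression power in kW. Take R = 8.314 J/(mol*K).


Isentropic work: W = m*(gamma/(gamma-1))*(R*T1/MW)*((P2/P1)^((gamma-1)/gamma) - 1)
T1 = 71 + 273.15 = 344.15 K
Pressure ratio = 20.3 / 6.4 = 3.17188
Exponent = (1.35 - 1)/1.35 = 0.259259
(P2/P1)^exp - 1 = 3.17188^0.259259 - 1 = 0.348872
W = 26.9 * 1.35 / 0.35 * 8.314 * 344.15 / 16 * 0.348872 = 6473

6473 kW


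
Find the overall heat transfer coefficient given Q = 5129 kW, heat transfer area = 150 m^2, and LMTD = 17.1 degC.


From Q = U*A*LMTD, U = Q / (A * LMTD)
U = 5129 / (150 * 17.1) = 5129 / 2565 = 2.000

2.000 kW/(m^2*K)


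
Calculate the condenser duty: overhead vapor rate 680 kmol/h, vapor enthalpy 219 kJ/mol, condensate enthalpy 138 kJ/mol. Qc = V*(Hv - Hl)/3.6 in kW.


Qc = 680 * (219 - 138) / 3.6 = 680 * 81 / 3.6 = 15300

15300 kW


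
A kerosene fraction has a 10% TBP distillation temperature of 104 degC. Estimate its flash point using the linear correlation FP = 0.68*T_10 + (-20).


FP = 0.68 * 104 + (-20) = 50.72

50.72 degC


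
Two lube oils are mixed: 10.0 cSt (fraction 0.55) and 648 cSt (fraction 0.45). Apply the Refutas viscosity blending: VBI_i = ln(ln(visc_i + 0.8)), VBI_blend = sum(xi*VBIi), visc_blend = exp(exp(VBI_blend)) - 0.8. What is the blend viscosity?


Refutas method: VBN_i = 14.534*ln(ln(visc_i + 0.8)) + 10.975, blended linearly by mass fraction; since VBN is linear in VBI_i = ln(ln(visc_i + 0.8)) and the fractions sum to 1, blend VBI directly: visc = exp(exp(VBI_blend)) - 0.8
VBI_1 = ln(ln(10.0 + 0.8)) = 0.86691
VBI_2 = ln(ln(648 + 0.8)) = 1.86797
VBI_blend = 0.55 * 0.86691 + 0.45 * 1.86797 = 1.31739
visc_blend = exp(exp(1.31739)) - 0.8 = 41.03

41.03 cSt


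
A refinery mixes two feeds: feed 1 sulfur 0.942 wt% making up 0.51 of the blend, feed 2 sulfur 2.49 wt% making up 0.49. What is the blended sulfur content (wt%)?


Linear sulfur blending: S_blend = x1*S1 + x2*S2
Contribution 1: 0.51 * 0.942 = 0.48042 wt%
Contribution 2: 0.49 * 2.49 = 1.2201 wt%
S_blend = 0.48042 + 1.2201 = 1.70052

1.70052 wt%


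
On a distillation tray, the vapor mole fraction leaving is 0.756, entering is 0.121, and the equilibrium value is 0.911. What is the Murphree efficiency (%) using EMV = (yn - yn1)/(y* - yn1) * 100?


Murphree vapor efficiency: EMV = (y_n - y_(n-1)) / (y*_n - y_(n-1)) * 100
EMV = (0.756 - 0.121) / (0.911 - 0.121) * 100 = 0.635 / 0.79 * 100 = 80.38

80.38 %


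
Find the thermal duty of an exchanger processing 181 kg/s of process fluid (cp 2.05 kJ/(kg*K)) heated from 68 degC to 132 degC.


Q = m_dot * cp * delta_T
delta_T = 132 - 68 = 64 K
Q = 181 * 2.05 * 64
= 371.05 * 64
= 23747.2 kW

23747.2 kW


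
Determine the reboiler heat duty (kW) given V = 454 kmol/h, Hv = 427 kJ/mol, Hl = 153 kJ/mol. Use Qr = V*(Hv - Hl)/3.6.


Qr = 454 * (427 - 153) / 3.6 = 454 * 274 / 3.6 = 34550

34550 kW


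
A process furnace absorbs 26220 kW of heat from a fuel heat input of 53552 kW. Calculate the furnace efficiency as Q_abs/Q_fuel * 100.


Furnace efficiency = Q_absorbed / Q_fuel * 100
= 26220 / 53552 * 100 = 48.96

48.96 %


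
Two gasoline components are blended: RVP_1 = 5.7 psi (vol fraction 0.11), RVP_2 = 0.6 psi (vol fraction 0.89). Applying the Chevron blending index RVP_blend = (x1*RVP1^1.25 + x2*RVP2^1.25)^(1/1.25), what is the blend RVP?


Chevron index: RVP_blend = (sum xi*RVPi^1.25)^(1/1.25)
RVP^1.25 terms: 0.11 * 5.7^1.25 + 0.89 * 0.6^1.25 = 1.43878
RVP_blend = 1.43878^(1/1.25) = 1.338

1.338 psi


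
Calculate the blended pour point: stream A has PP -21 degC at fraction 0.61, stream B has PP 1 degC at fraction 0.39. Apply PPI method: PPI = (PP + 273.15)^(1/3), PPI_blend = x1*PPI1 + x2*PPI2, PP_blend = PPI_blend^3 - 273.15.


PPI_1 = (-21 + 273.15)^(1/3) = 6.317613
PPI_2 = (1 + 273.15)^(1/3) = 6.49625
PPI_blend = 0.61 * 6.317613 + 0.39 * 6.49625 = 6.387281
PP_blend = 6.387281^3 - 273.15 = 260.5842 - 273.15 = -12.57

-12.57 degC


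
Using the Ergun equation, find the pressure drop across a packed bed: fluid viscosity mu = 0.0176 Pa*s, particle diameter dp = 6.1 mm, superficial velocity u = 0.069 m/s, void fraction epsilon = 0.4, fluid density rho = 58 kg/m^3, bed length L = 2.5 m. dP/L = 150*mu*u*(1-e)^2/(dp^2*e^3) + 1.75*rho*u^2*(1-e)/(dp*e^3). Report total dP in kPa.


dp = 6.1 mm = 0.0061 m
Viscous term = 150*0.0176*0.069*(1-0.4)^2 / (0.0061^2*0.4^3) = 27537
Inertial term = 1.75*58*0.069^2*(1-0.4) / (0.0061*0.4^3) = 742.687
dP/L = 27537 + 742.687 = 28279.7 Pa/m
dP = 28279.7 * 2.5 / 1000 = 70.70 kPa

70.70 kPa


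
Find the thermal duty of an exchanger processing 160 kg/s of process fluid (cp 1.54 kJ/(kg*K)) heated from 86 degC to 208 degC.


Q = m_dot * cp * delta_T
delta_T = 208 - 86 = 122 K
Q = 160 * 1.54 * 122
= 246.4 * 122
= 30060.8 kW

30060.8 kW


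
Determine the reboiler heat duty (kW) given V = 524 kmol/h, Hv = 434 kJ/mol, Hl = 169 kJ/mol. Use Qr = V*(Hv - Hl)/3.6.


Qr = 524 * (434 - 169) / 3.6 = 524 * 265 / 3.6 = 38570

38570 kW


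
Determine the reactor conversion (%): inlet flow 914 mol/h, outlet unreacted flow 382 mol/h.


X = (F_in - F_out) / F_in * 100
Moles reacted = 914 - 382 = 532
X = 532 / 914 * 100
= 0.5821 * 100
= 58.21 %

58.21 %


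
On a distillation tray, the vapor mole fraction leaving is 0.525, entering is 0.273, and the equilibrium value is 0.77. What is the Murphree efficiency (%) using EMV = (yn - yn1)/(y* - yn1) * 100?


Murphree vapor efficiency: EMV = (y_n - y_(n-1)) / (y*_n - y_(n-1)) * 100
EMV = (0.525 - 0.273) / (0.77 - 0.273) * 100 = 0.252 / 0.497 * 100 = 50.70

50.70 %


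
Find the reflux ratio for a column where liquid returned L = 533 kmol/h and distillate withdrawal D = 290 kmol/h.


Reflux ratio definition: R = L / D (liquid returned / distillate withdrawn)
L = 533 kmol/h, D = 290 kmol/h
R = 533 / 290 = 1.838

1.838


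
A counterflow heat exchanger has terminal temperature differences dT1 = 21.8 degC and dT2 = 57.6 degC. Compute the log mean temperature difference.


LMTD = (dT1 - dT2) / ln(dT1/dT2)
= (21.8 - 57.6) / ln(21.8 / 57.6) = -35.8 / -0.971613 = 36.85

36.85 degC


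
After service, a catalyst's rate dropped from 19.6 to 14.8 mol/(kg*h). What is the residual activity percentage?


Activity (%) = (rate_used / rate_fresh) * 100
rate_used = 14.8, rate_fresh = 19.6
= (14.8 / 19.6) * 100
= 0.7551 * 100 = 75.51

75.51 %


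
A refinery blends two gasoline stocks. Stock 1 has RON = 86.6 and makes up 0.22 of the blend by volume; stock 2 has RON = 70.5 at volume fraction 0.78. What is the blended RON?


Linear blending: RON_blend = sum(vi * RONi)
Contribution 1: 0.22 * 86.6 = 19.052
Contribution 2: 0.78 * 70.5 = 54.99
RON_blend = 19.052 + 54.99 = 74.042

74.042


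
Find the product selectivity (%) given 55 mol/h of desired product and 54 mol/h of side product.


Selectivity = desired / (desired + undesired) * 100
Total products = 55 + 54 = 109 mol/h
S = 55 / 109 * 100
= 0.5046 * 100
= 50.46 %

50.46 %


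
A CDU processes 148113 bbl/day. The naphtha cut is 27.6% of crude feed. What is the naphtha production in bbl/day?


Crude throughput = 148113 bbl/day
Fraction yield = 27.6%
yield = throughput * fraction / 100
yield = 148113 * 27.6 / 100 = 40879.188

40879.188 bbl/day


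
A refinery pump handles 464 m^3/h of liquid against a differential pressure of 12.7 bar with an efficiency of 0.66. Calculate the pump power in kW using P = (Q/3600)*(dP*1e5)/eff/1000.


Q = 464 / 3600 = 0.128889 m^3/s
P = 0.128889 * (12.7 * 1e5) / 0.66 / 1000 = 248.0

248.0 kW


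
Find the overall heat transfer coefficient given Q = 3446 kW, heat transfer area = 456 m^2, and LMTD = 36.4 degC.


From Q = U*A*LMTD, U = Q / (A * LMTD)
U = 3446 / (456 * 36.4) = 3446 / 16598.4 = 0.2076

0.2076 kW/(m^2*K)


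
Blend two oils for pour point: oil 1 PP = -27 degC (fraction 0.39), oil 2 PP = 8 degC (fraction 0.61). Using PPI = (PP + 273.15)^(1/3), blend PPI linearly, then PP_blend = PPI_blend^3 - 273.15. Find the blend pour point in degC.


PPI_1 = (-27 + 273.15)^(1/3) = 6.2671
PPI_2 = (8 + 273.15)^(1/3) = 6.551077
PPI_blend = 0.39 * 6.2671 + 0.61 * 6.551077 = 6.440326
PP_blend = 6.440326^3 - 273.15 = 267.1305 - 273.15 = -6.02

-6.02 degC


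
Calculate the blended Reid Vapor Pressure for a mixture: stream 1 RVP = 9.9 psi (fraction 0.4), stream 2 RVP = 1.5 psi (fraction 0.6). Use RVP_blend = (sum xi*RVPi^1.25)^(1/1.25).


Chevron index: RVP_blend = (sum xi*RVPi^1.25)^(1/1.25)
RVP^1.25 terms: 0.4 * 9.9^1.25 + 0.6 * 1.5^1.25 = 8.02033
RVP_blend = 8.02033^(1/1.25) = 5.289

5.289 psi


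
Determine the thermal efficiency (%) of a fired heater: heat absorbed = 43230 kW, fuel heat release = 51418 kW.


Furnace efficiency = Q_absorbed / Q_fuel * 100
= 43230 / 51418 * 100 = 84.08

84.08 %


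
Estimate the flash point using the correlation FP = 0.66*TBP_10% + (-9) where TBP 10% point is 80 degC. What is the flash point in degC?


FP = 0.66 * 80 + (-9) = 43.8

43.8 degC


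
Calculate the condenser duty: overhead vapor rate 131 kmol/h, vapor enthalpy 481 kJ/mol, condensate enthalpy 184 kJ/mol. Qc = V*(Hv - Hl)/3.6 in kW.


Qc = 131 * (481 - 184) / 3.6 = 131 * 297 / 3.6 = 10810

10810 kW


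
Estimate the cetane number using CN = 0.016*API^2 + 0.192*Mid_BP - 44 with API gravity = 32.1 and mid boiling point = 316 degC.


CN = 0.016 * 32.1^2 + 0.192 * 316 - 44
CN = 16.48656 + 60.672 - 44 = 33.15856

33.15856


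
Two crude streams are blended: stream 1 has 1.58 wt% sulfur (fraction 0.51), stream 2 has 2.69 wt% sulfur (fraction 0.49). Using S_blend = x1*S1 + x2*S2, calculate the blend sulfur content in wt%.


Linear sulfur blending: S_blend = x1*S1 + x2*S2
Contribution 1: 0.51 * 1.58 = 0.8058 wt%
Contribution 2: 0.49 * 2.69 = 1.3181 wt%
S_blend = 0.8058 + 1.3181 = 2.1239

2.1239 wt%


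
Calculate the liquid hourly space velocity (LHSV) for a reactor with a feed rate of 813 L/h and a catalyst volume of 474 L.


LHSV = volumetric feed rate / catalyst volume
= 813 L/h / 474 L
= 1.715 h^-1

1.715 h^-1


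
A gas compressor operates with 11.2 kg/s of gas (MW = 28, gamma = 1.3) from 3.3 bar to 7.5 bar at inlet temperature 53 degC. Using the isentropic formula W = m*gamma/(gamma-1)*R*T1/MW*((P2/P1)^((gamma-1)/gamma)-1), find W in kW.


Isentropic work: W = m*(gamma/(gamma-1))*(R*T1/MW)*((P2/P1)^((gamma-1)/gamma) - 1)
T1 = 53 + 273.15 = 326.15 K
Pressure ratio = 7.5 / 3.3 = 2.27273
Exponent = (1.3 - 1)/1.3 = 0.230769
(P2/P1)^exp - 1 = 2.27273^0.230769 - 1 = 0.208593
W = 11.2 * 1.3 / 0.3 * 8.314 * 326.15 / 28 * 0.208593 = 980.4

980.4 kW


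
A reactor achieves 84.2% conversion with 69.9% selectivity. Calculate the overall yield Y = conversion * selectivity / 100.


Overall yield = conversion (%) * selectivity (%) / 100
Conversion = 84.2%, Selectivity = 69.9%
Y = 84.2 * 69.9 / 100
= 58.8558 %

58.8558 %


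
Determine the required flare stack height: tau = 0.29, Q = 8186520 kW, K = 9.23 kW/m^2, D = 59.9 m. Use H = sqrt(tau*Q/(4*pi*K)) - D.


tau*Q/(4*pi*K) = 0.29 * 8186520 / (4 * pi * 9.23) = 20468.5
sqrt(20468.5) = 143.068
H = 143.068 - 59.9 = 83.17

83.17 m


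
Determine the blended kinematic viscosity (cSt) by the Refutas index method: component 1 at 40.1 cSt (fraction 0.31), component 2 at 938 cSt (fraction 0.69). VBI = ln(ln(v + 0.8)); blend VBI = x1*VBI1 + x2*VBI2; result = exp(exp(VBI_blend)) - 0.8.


Refutas method: VBN_i = 14.534*ln(ln(visc_i + 0.8)) + 10.975, blended linearly by mass fraction; since VBN is linear in VBI_i = ln(ln(visc_i + 0.8)) and the fractions sum to 1, blend VBI directly: visc = exp(exp(VBI_blend)) - 0.8
VBI_1 = ln(ln(40.1 + 0.8)) = 1.31134
VBI_2 = ln(ln(938 + 0.8)) = 1.92346
VBI_blend = 0.31 * 1.31134 + 0.69 * 1.92346 = 1.7337
visc_blend = exp(exp(1.7337)) - 0.8 = 286.8

286.8 cSt


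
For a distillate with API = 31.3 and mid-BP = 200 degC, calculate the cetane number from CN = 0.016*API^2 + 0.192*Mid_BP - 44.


CN = 0.016 * 31.3^2 + 0.192 * 200 - 44
CN = 15.67504 + 38.4 - 44 = 10.07504

10.07504


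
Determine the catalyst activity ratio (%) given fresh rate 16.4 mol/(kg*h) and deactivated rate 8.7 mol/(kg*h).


Activity (%) = (rate_used / rate_fresh) * 100
rate_used = 8.7, rate_fresh = 16.4
= (8.7 / 16.4) * 100
= 0.5305 * 100 = 53.05

53.05 %


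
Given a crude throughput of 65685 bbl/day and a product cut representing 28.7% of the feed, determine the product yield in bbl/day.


Crude throughput = 65685 bbl/day
Fraction yield = 28.7%
yield = throughput * fraction / 100
yield = 65685 * 28.7 / 100 = 18851.595

18851.595 bbl/day


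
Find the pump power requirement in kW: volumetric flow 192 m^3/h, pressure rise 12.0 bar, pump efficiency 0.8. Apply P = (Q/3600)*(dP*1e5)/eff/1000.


Q = 192 / 3600 = 0.0533333 m^3/s
P = 0.0533333 * (12.0 * 1e5) / 0.8 / 1000 = 80.00

80.00 kW


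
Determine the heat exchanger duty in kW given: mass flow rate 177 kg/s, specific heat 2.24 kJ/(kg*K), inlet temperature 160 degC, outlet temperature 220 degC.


Q = m_dot * cp * delta_T
delta_T = 220 - 160 = 60 K
Q = 177 * 2.24 * 60
= 396.48 * 60
= 23788.8 kW

23788.8 kW


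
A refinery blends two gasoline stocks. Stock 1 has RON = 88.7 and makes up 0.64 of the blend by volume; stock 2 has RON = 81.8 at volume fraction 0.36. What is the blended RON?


Linear blending: RON_blend = sum(vi * RONi)
Contribution 1: 0.64 * 88.7 = 56.768
Contribution 2: 0.36 * 81.8 = 29.448
RON_blend = 56.768 + 29.448 = 86.216

86.216


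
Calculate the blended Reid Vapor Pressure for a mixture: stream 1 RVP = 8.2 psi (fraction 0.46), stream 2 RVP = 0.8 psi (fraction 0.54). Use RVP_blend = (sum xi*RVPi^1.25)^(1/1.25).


Chevron index: RVP_blend = (sum xi*RVPi^1.25)^(1/1.25)
RVP^1.25 terms: 0.46 * 8.2^1.25 + 0.54 * 0.8^1.25 = 6.79156
RVP_blend = 6.79156^(1/1.25) = 4.630

4.630 psi


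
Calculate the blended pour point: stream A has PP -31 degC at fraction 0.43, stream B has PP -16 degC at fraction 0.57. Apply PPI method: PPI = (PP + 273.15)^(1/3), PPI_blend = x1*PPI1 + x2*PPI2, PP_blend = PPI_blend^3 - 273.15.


PPI_1 = (-31 + 273.15)^(1/3) = 6.232967
PPI_2 = (-16 + 273.15)^(1/3) = 6.359098
PPI_blend = 0.43 * 6.232967 + 0.57 * 6.359098 = 6.304862
PP_blend = 6.304862^3 - 273.15 = 250.6264 - 273.15 = -22.52

-22.52 degC


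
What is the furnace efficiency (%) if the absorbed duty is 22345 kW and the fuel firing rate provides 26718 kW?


Furnace efficiency = Q_absorbed / Q_fuel * 100
= 22345 / 26718 * 100 = 83.63

83.63 %


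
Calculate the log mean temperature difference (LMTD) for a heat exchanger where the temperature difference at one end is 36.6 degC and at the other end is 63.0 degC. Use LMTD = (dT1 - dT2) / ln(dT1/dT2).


LMTD = (dT1 - dT2) / ln(dT1/dT2)
= (36.6 - 63.0) / ln(36.6 / 63.0) = -26.4 / -0.543086 = 48.61

48.61 degC


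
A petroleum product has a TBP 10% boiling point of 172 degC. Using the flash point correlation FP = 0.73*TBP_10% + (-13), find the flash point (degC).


FP = 0.73 * 172 + (-13) = 112.56

112.56 degC


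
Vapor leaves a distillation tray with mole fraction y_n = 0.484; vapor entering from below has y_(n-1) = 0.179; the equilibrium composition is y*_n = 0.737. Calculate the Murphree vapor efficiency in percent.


Murphree vapor efficiency: EMV = (y_n - y_(n-1)) / (y*_n - y_(n-1)) * 100
EMV = (0.484 - 0.179) / (0.737 - 0.179) * 100 = 0.305 / 0.558 * 100 = 54.66

54.66 %


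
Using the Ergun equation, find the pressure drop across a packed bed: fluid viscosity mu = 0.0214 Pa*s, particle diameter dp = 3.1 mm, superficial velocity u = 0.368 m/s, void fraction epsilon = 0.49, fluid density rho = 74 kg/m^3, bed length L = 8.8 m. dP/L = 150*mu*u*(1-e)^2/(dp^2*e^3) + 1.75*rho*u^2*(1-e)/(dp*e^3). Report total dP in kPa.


dp = 3.1 mm = 0.0031 m
Viscous term = 150*0.0214*0.368*(1-0.49)^2 / (0.0031^2*0.49^3) = 271758
Inertial term = 1.75*74*0.368^2*(1-0.49) / (0.0031*0.49^3) = 24523.7
dP/L = 271758 + 24523.7 = 296282 Pa/m
dP = 296282 * 8.8 / 1000 = 2607 kPa

2607 kPa


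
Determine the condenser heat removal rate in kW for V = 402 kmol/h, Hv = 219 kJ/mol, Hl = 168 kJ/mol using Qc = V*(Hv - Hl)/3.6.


Qc = 402 * (219 - 168) / 3.6 = 402 * 51 / 3.6 = 5695

5695 kW


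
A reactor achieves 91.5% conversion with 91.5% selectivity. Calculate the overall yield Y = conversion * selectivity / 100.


Overall yield = conversion (%) * selectivity (%) / 100
Conversion = 91.5%, Selectivity = 91.5%
Y = 91.5 * 91.5 / 100
= 83.7225 %

83.7225 %


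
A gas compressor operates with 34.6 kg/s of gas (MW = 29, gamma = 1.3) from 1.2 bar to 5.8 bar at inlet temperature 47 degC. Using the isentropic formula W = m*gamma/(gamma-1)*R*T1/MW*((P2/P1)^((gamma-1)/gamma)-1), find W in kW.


Isentropic work: W = m*(gamma/(gamma-1))*(R*T1/MW)*((P2/P1)^((gamma-1)/gamma) - 1)
T1 = 47 + 273.15 = 320.15 K
Pressure ratio = 5.8 / 1.2 = 4.83333
Exponent = (1.3 - 1)/1.3 = 0.230769
(P2/P1)^exp - 1 = 4.83333^0.230769 - 1 = 0.438477
W = 34.6 * 1.3 / 0.3 * 8.314 * 320.15 / 29 * 0.438477 = 6034

6034 kW


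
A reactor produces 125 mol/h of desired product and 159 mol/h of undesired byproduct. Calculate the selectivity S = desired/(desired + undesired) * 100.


Selectivity = desired / (desired + undesired) * 100
Total products = 125 + 159 = 284 mol/h
S = 125 / 284 * 100
= 0.4401 * 100
= 44.01 %

44.01 %


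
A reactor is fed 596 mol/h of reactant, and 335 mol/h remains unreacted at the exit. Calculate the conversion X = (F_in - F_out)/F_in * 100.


X = (F_in - F_out) / F_in * 100
Moles reacted = 596 - 335 = 261
X = 261 / 596 * 100
= 0.4379 * 100
= 43.79 %

43.79 %


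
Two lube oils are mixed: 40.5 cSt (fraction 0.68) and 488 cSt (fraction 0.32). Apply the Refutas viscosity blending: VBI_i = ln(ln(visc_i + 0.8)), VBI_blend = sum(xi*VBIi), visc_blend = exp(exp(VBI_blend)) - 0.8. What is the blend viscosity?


Refutas method: VBN_i = 14.534*ln(ln(visc_i + 0.8)) + 10.975, blended linearly by mass fraction; since VBN is linear in VBI_i = ln(ln(visc_i + 0.8)) and the fractions sum to 1, blend VBI directly: visc = exp(exp(VBI_blend)) - 0.8
VBI_1 = ln(ln(40.5 + 0.8)) = 1.31396
VBI_2 = ln(ln(488 + 0.8)) = 1.82325
VBI_blend = 0.68 * 1.31396 + 0.32 * 1.82325 = 1.47693
visc_blend = exp(exp(1.47693)) - 0.8 = 79.00

79.00 cSt


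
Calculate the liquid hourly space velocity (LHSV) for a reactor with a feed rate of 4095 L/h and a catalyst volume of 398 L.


LHSV = volumetric feed rate / catalyst volume
= 4095 L/h / 398 L
= 10.29 h^-1

10.29 h^-1


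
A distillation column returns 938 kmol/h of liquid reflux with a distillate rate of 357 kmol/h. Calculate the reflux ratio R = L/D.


Reflux ratio definition: R = L / D (liquid returned / distillate withdrawn)
L = 938 kmol/h, D = 357 kmol/h
R = 938 / 357 = 2.627

2.627


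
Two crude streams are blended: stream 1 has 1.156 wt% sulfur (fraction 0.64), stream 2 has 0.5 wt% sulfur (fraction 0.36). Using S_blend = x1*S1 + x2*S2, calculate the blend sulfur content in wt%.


Linear sulfur blending: S_blend = x1*S1 + x2*S2
Contribution 1: 0.64 * 1.156 = 0.73984 wt%
Contribution 2: 0.36 * 0.5 = 0.18 wt%
S_blend = 0.73984 + 0.18 = 0.91984

0.91984 wt%


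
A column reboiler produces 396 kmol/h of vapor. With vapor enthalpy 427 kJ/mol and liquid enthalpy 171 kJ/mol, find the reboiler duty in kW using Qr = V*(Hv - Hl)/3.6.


Qr = 396 * (427 - 171) / 3.6 = 396 * 256 / 3.6 = 28160

28160 kW


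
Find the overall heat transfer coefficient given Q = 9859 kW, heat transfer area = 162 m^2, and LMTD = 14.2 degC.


From Q = U*A*LMTD, U = Q / (A * LMTD)
U = 9859 / (162 * 14.2) = 9859 / 2300.4 = 4.286

4.286 kW/(m^2*K)


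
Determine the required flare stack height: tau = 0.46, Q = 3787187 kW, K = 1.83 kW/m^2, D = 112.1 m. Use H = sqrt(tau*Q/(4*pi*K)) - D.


tau*Q/(4*pi*K) = 0.46 * 3787187 / (4 * pi * 1.83) = 75755.4
sqrt(75755.4) = 275.237
H = 275.237 - 112.1 = 163.1

163.1 m


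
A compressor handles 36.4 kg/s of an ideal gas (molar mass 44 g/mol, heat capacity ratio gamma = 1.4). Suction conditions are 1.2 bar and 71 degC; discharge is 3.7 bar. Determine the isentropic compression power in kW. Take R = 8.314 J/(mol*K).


Isentropic work: W = m*(gamma/(gamma-1))*(R*T1/MW)*((P2/P1)^((gamma-1)/gamma) - 1)
T1 = 71 + 273.15 = 344.15 K
Pressure ratio = 3.7 / 1.2 = 3.08333
Exponent = (1.4 - 1)/1.4 = 0.285714
(P2/P1)^exp - 1 = 3.08333^0.285714 - 1 = 0.379494
W = 36.4 * 1.4 / 0.4 * 8.314 * 344.15 / 44 * 0.379494 = 3144

3144 kW


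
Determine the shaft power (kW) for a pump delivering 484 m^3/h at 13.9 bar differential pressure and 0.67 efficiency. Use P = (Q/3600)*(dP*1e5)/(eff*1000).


Q = 484 / 3600 = 0.134444 m^3/s
P = 0.134444 * (13.9 * 1e5) / 0.67 / 1000 = 278.9

278.9 kW


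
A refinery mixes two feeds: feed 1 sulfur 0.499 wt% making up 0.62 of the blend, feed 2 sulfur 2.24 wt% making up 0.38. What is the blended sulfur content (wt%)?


Linear sulfur blending: S_blend = x1*S1 + x2*S2
Contribution 1: 0.62 * 0.499 = 0.30938 wt%
Contribution 2: 0.38 * 2.24 = 0.8512 wt%
S_blend = 0.30938 + 0.8512 = 1.16058

1.16058 wt%


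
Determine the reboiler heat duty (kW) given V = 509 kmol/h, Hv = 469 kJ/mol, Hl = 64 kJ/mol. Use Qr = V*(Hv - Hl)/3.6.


Qr = 509 * (469 - 64) / 3.6 = 509 * 405 / 3.6 = 57260

57260 kW


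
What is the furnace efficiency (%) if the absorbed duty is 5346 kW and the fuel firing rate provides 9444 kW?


Furnace efficiency = Q_absorbed / Q_fuel * 100
= 5346 / 9444 * 100 = 56.61

56.61 %


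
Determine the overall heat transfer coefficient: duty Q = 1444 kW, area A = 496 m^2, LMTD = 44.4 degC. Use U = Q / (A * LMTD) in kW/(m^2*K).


From Q = U*A*LMTD, U = Q / (A * LMTD)
U = 1444 / (496 * 44.4) = 1444 / 22022.4 = 0.06557

0.06557 kW/(m^2*K)


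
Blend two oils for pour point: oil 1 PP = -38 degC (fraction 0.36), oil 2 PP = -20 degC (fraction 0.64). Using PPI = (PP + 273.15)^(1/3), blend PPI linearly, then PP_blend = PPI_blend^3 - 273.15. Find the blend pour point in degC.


PPI_1 = (-38 + 273.15)^(1/3) = 6.172318
PPI_2 = (-20 + 273.15)^(1/3) = 6.325953
PPI_blend = 0.36 * 6.172318 + 0.64 * 6.325953 = 6.270644
PP_blend = 6.270644^3 - 273.15 = 246.5678 - 273.15 = -26.58

-26.58 degC


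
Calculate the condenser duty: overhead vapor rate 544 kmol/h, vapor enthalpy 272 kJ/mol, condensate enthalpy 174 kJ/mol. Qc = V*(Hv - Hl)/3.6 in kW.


Qc = 544 * (272 - 174) / 3.6 = 544 * 98 / 3.6 = 14810

14810 kW


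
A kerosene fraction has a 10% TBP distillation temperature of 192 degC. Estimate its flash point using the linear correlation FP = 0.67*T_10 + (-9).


FP = 0.67 * 192 + (-9) = 119.64

119.64 degC


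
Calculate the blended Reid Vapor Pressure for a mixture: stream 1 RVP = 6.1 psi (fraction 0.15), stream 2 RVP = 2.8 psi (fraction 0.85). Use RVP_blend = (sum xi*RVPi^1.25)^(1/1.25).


Chevron index: RVP_blend = (sum xi*RVPi^1.25)^(1/1.25)
RVP^1.25 terms: 0.15 * 6.1^1.25 + 0.85 * 2.8^1.25 = 4.51668
RVP_blend = 4.51668^(1/1.25) = 3.341

3.341 psi


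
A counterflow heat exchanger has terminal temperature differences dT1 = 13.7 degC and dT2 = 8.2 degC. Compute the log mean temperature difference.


LMTD = (dT1 - dT2) / ln(dT1/dT2)
= (13.7 - 8.2) / ln(13.7 / 8.2) = 5.5 / 0.513262 = 10.72

10.72 degC


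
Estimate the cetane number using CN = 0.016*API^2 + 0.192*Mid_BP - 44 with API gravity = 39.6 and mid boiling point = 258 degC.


CN = 0.016 * 39.6^2 + 0.192 * 258 - 44
CN = 25.09056 + 49.536 - 44 = 30.62656

30.62656


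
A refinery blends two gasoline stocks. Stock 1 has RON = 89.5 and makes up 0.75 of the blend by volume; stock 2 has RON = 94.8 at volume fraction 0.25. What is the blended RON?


Linear blending: RON_blend = sum(vi * RONi)
Contribution 1: 0.75 * 89.5 = 67.125
Contribution 2: 0.25 * 94.8 = 23.7
RON_blend = 67.125 + 23.7 = 90.825

90.825


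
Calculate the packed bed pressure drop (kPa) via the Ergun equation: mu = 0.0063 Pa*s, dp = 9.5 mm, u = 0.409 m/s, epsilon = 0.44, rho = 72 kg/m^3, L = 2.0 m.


dp = 9.5 mm = 0.0095 m
Viscous term = 150*0.0063*0.409*(1-0.44)^2 / (0.0095^2*0.44^3) = 15766.2
Inertial term = 1.75*72*0.409^2*(1-0.44) / (0.0095*0.44^3) = 14585.6
dP/L = 15766.2 + 14585.6 = 30351.8 Pa/m
dP = 30351.8 * 2.0 / 1000 = 60.70 kPa

60.70 kPa


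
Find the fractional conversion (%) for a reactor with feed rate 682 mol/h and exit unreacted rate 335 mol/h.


X = (F_in - F_out) / F_in * 100
Moles reacted = 682 - 335 = 347
X = 347 / 682 * 100
= 0.5088 * 100
= 50.88 %

50.88 %


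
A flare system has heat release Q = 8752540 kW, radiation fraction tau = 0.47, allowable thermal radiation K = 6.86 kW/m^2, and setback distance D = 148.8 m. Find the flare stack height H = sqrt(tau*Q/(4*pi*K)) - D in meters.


tau*Q/(4*pi*K) = 0.47 * 8752540 / (4 * pi * 6.86) = 47719.7
sqrt(47719.7) = 218.448
H = 218.448 - 148.8 = 69.65

69.65 m


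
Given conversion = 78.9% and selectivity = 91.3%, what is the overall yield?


Overall yield = conversion (%) * selectivity (%) / 100
Conversion = 78.9%, Selectivity = 91.3%
Y = 78.9 * 91.3 / 100
= 72.0357 %

72.0357 %


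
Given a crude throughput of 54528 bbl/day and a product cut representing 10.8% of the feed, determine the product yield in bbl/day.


Crude throughput = 54528 bbl/day
Fraction yield = 10.8%
yield = throughput * fraction / 100
yield = 54528 * 10.8 / 100 = 5889.024

5889.024 bbl/day


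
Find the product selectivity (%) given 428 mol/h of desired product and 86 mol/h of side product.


Selectivity = desired / (desired + undesired) * 100
Total products = 428 + 86 = 514 mol/h
S = 428 / 514 * 100
= 0.8327 * 100
= 83.27 %

83.27 %


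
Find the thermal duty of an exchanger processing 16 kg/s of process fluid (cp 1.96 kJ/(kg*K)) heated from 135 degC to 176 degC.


Q = m_dot * cp * delta_T
delta_T = 176 - 135 = 41 K
Q = 16 * 1.96 * 41
= 31.36 * 41
= 1285.76 kW

1285.76 kW


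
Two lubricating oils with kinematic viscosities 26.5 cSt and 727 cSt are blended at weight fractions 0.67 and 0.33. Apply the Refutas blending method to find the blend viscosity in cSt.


Refutas method: VBN_i = 14.534*ln(ln(visc_i + 0.8)) + 10.975, blended linearly by mass fraction; since VBN is linear in VBI_i = ln(ln(visc_i + 0.8)) and the fractions sum to 1, blend VBI directly: visc = exp(exp(VBI_blend)) - 0.8
VBI_1 = ln(ln(26.5 + 0.8)) = 1.19601
VBI_2 = ln(ln(727 + 0.8)) = 1.88556
VBI_blend = 0.67 * 1.19601 + 0.33 * 1.88556 = 1.42356
visc_blend = exp(exp(1.42356)) - 0.8 = 62.75

62.75 cSt


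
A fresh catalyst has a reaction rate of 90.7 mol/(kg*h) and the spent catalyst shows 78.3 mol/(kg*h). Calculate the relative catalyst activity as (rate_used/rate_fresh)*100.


Activity (%) = (rate_used / rate_fresh) * 100
rate_used = 78.3, rate_fresh = 90.7
= (78.3 / 90.7) * 100
= 0.8633 * 100 = 86.33

86.33 %


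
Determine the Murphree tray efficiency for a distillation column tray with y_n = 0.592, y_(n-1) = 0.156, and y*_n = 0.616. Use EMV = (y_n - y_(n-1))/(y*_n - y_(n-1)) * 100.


Murphree vapor efficiency: EMV = (y_n - y_(n-1)) / (y*_n - y_(n-1)) * 100
EMV = (0.592 - 0.156) / (0.616 - 0.156) * 100 = 0.436 / 0.46 * 100 = 94.78

94.78 %


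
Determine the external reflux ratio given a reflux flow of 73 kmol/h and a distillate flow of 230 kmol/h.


Reflux ratio definition: R = L / D (liquid returned / distillate withdrawn)
L = 73 kmol/h, D = 230 kmol/h
R = 73 / 230 = 0.3174

0.3174


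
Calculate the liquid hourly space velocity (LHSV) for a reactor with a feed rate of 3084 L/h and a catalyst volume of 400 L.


LHSV = volumetric feed rate / catalyst volume
= 3084 L/h / 400 L
= 7.710 h^-1

7.710 h^-1


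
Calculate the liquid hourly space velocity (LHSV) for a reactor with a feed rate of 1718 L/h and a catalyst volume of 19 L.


LHSV = volumetric feed rate / catalyst volume
= 1718 L/h / 19 L
= 90.42 h^-1

90.42 h^-1


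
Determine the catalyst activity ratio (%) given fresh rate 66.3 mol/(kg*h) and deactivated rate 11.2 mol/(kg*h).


Activity (%) = (rate_used / rate_fresh) * 100
rate_used = 11.2, rate_fresh = 66.3
= (11.2 / 66.3) * 100
= 0.1689 * 100 = 16.89

16.89 %


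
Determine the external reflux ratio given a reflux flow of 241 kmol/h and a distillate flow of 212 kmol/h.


Reflux ratio definition: R = L / D (liquid returned / distillate withdrawn)
L = 241 kmol/h, D = 212 kmol/h
R = 241 / 212 = 1.137

1.137


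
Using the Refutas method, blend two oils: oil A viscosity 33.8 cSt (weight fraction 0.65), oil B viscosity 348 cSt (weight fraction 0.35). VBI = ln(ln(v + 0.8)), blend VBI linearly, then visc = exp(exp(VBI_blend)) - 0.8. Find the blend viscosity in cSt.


Refutas method: VBN_i = 14.534*ln(ln(visc_i + 0.8)) + 10.975, blended linearly by mass fraction; since VBN is linear in VBI_i = ln(ln(visc_i + 0.8)) and the fractions sum to 1, blend VBI directly: visc = exp(exp(VBI_blend)) - 0.8
VBI_1 = ln(ln(33.8 + 0.8)) = 1.26521
VBI_2 = ln(ln(348 + 0.8)) = 1.76721
VBI_blend = 0.65 * 1.26521 + 0.35 * 1.76721 = 1.44091
visc_blend = exp(exp(1.44091)) - 0.8 = 67.54

67.54 cSt


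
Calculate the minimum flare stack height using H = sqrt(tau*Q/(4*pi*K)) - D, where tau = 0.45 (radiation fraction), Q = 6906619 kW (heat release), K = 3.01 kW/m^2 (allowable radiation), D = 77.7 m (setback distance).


tau*Q/(4*pi*K) = 0.45 * 6906619 / (4 * pi * 3.01) = 82167.8
sqrt(82167.8) = 286.649
H = 286.649 - 77.7 = 208.9

208.9 m
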